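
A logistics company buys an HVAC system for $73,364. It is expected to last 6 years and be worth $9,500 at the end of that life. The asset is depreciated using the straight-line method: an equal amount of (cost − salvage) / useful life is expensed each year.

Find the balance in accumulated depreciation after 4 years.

$42,576

Depreciable base = $73,364 − $9,500 = $63,864.
Annual expense = $63,864 / 6 = $10,644.
End of year 1: book value $62,720.
End of year 2: book value $52,076.
End of year 3: book value $41,432.
End of year 4: book value $30,788.
Accumulated through year 4 = $73,364 − $30,788 = $42,576.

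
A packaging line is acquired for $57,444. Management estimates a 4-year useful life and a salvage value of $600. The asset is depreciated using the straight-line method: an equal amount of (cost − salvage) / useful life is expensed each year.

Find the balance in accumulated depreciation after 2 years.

$28,422

Depreciable base = $57,444 − $600 = $56,844.
Annual expense = $56,844 / 4 = $14,211.
End of year 1: book value $43,233.
End of year 2: book value $29,022.
Accumulated through year 2 = $57,444 − $29,022 = $28,422.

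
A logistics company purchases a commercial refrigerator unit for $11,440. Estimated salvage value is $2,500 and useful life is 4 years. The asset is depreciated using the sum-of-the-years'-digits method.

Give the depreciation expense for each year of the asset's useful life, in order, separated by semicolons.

$3,576; $2,682; $1,788; $894

Depreciable base = $11,440 − $2,500 = $8,940.
Sum of the years' digits = 4+3+2+1 = 10.
Year 1: $8,940 × 4/10 = $3,576. Book value $7,864.
Year 2: $8,940 × 3/10 = $2,682. Book value $5,182.
Year 3: $8,940 × 2/10 = $1,788. Book value $3,394.
Year 4: $8,940 × 1/10 = $894. Book value $2,500.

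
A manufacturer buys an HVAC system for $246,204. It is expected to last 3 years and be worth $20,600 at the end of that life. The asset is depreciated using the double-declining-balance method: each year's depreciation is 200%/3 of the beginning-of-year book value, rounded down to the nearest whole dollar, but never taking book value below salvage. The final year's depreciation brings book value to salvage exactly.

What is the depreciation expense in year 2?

Depreciable base = $246,204 − $20,600 = $225,604.
Year 1: ⌊$246,204 × 200%/3⌋ = $164,136. Book value $82,068.
Year 2: ⌊$82,068 × 200%/3⌋ = $54,712. Book value $27,356.

$54,712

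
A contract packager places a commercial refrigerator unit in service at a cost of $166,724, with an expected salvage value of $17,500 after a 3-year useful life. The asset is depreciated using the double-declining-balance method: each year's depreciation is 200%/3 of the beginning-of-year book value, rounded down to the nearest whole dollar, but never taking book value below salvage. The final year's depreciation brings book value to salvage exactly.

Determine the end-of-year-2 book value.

$18,525

Depreciable base = $166,724 − $17,500 = $149,224.
Year 1: ⌊$166,724 × 200%/3⌋ = $111,149. Book value $55,575.
Year 2: ⌊$55,575 × 200%/3⌋ = $37,050. Book value $18,525.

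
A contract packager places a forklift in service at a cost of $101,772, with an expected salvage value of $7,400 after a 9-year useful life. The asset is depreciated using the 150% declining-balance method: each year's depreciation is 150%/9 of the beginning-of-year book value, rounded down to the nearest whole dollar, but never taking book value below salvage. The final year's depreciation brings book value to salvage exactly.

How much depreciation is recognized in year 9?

Depreciable base = $101,772 − $7,400 = $94,372.
Year 1: ⌊$101,772 × 150%/9⌋ = $16,962. Book value $84,810.
Year 2: ⌊$84,810 × 150%/9⌋ = $14,135. Book value $70,675.
Year 3: ⌊$70,675 × 150%/9⌋ = $11,779. Book value $58,896.
Year 4: ⌊$58,896 × 150%/9⌋ = $9,816. Book value $49,080.
Year 5: ⌊$49,080 × 150%/9⌋ = $8,180. Book value $40,900.
Year 6: ⌊$40,900 × 150%/9⌋ = $6,816. Book value $34,084.
Year 7: ⌊$34,084 × 150%/9⌋ = $5,680. Book value $28,404.
Year 8: ⌊$28,404 × 150%/9⌋ = $4,734. Book value $23,670.
Year 9 (final): $23,670 − $7,400 = $16,270. Book value $7,400.

$16,270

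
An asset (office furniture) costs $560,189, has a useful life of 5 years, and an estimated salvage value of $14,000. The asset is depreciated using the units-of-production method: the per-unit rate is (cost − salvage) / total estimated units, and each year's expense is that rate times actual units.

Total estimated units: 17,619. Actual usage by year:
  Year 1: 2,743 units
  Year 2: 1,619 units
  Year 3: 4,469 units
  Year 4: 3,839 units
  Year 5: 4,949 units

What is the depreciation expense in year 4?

$119,009

Depreciable base = $560,189 − $14,000 = $546,189.
Rate = $546,189 / 17,619 units = $31 per unit.
Year 1: 2,743 × $31 = $85,033. Book value $475,156.
Year 2: 1,619 × $31 = $50,189. Book value $424,967.
Year 3: 4,469 × $31 = $138,539. Book value $286,428.
Year 4: 3,839 × $31 = $119,009. Book value $167,419.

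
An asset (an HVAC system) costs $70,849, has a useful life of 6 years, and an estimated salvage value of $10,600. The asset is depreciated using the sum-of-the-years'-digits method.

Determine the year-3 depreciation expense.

$11,476

Depreciable base = $70,849 − $10,600 = $60,249.
Sum of the years' digits = 6+5+4+3+2+1 = 21.
Year 1: $60,249 × 6/21 = $17,214. Book value $53,635.
Year 2: $60,249 × 5/21 = $14,345. Book value $39,290.
Year 3: $60,249 × 4/21 = $11,476. Book value $27,814.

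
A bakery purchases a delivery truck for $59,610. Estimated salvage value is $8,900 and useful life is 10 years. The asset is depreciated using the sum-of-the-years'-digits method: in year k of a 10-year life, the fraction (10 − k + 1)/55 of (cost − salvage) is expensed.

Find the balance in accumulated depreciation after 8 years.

$47,944

Depreciable base = $59,610 − $8,900 = $50,710.
Sum of the years' digits = 10+9+8+7+6+5+4+3+2+1 = 55.
Year 1: $50,710 × 10/55 = $9,220. Book value $50,390.
Year 2: $50,710 × 9/55 = $8,298. Book value $42,092.
Year 3: $50,710 × 8/55 = $7,376. Book value $34,716.
Year 4: $50,710 × 7/55 = $6,454. Book value $28,262.
Year 5: $50,710 × 6/55 = $5,532. Book value $22,730.
Year 6: $50,710 × 5/55 = $4,610. Book value $18,120.
Year 7: $50,710 × 4/55 = $3,688. Book value $14,432.
Year 8: $50,710 × 3/55 = $2,766. Book value $11,666.
Accumulated through year 8 = $59,610 − $11,666 = $47,944.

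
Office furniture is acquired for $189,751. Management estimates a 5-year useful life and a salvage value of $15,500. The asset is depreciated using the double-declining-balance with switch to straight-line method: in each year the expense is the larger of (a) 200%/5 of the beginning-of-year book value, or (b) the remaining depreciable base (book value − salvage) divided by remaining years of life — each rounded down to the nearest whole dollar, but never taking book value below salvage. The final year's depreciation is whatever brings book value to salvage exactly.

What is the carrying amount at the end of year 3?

Depreciable base = $189,751 − $15,500 = $174,251.
Year 1: DB = ⌊$189,751 × 200%/5⌋ = $75,900; SL = ⌊$174,251/5⌋ = $34,850 → take DB $75,900. Book value $113,851.
Year 2: DB = ⌊$113,851 × 200%/5⌋ = $45,540; SL = ⌊$98,351/4⌋ = $24,587 → take DB $45,540. Book value $68,311.
Year 3: DB = ⌊$68,311 × 200%/5⌋ = $27,324; SL = ⌊$52,811/3⌋ = $17,603 → take DB $27,324. Book value $40,987.

$40,987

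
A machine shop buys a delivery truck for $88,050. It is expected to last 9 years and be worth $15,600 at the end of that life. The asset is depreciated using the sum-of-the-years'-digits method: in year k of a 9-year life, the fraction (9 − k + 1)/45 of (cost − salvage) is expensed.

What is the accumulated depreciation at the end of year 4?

Depreciable base = $88,050 − $15,600 = $72,450.
Sum of the years' digits = 9+8+7+6+5+4+3+2+1 = 45.
Year 1: $72,450 × 9/45 = $14,490. Book value $73,560.
Year 2: $72,450 × 8/45 = $12,880. Book value $60,680.
Year 3: $72,450 × 7/45 = $11,270. Book value $49,410.
Year 4: $72,450 × 6/45 = $9,660. Book value $39,750.
Accumulated through year 4 = $88,050 − $39,750 = $48,300.

$48,300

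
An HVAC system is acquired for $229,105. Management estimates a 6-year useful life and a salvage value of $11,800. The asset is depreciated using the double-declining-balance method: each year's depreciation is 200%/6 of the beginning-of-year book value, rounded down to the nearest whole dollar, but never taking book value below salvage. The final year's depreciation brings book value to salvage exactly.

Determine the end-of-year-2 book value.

Depreciable base = $229,105 − $11,800 = $217,305.
Year 1: ⌊$229,105 × 200%/6⌋ = $76,368. Book value $152,737.
Year 2: ⌊$152,737 × 200%/6⌋ = $50,912. Book value $101,825.

$101,825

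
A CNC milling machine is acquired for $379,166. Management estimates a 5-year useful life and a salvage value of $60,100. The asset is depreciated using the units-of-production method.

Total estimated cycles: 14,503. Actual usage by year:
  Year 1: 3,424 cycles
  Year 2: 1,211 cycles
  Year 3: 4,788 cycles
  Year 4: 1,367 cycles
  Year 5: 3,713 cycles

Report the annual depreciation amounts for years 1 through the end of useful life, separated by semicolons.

$75,328; $26,642; $105,336; $30,074; $81,686

Depreciable base = $379,166 − $60,100 = $319,066.
Rate = $319,066 / 14,503 cycles = $22 per cycle.
Year 1: 3,424 × $22 = $75,328. Book value $303,838.
Year 2: 1,211 × $22 = $26,642. Book value $277,196.
Year 3: 4,788 × $22 = $105,336. Book value $171,860.
Year 4: 1,367 × $22 = $30,074. Book value $141,786.
Year 5: 3,713 × $22 = $81,686. Book value $60,100.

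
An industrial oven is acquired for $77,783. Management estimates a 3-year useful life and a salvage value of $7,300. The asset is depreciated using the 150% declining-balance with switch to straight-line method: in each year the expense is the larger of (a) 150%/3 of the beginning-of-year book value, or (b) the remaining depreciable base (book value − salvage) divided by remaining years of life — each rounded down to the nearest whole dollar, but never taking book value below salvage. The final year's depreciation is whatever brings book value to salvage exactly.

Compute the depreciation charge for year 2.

Depreciable base = $77,783 − $7,300 = $70,483.
Year 1: DB = ⌊$77,783 × 150%/3⌋ = $38,891; SL = ⌊$70,483/3⌋ = $23,494 → take DB $38,891. Book value $38,892.
Year 2: DB = ⌊$38,892 × 150%/3⌋ = $19,446; SL = ⌊$31,592/2⌋ = $15,796 → take DB $19,446. Book value $19,446.

$19,446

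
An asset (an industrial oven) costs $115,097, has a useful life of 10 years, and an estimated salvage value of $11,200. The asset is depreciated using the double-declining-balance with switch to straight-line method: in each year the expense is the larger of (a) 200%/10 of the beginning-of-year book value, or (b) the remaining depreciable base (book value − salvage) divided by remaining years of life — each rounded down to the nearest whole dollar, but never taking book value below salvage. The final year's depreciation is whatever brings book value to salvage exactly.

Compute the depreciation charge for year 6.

$7,543

Depreciable base = $115,097 − $11,200 = $103,897.
Year 1: DB = ⌊$115,097 × 200%/10⌋ = $23,019; SL = ⌊$103,897/10⌋ = $10,389 → take DB $23,019. Book value $92,078.
Year 2: DB = ⌊$92,078 × 200%/10⌋ = $18,415; SL = ⌊$80,878/9⌋ = $8,986 → take DB $18,415. Book value $73,663.
Year 3: DB = ⌊$73,663 × 200%/10⌋ = $14,732; SL = ⌊$62,463/8⌋ = $7,807 → take DB $14,732. Book value $58,931.
Year 4: DB = ⌊$58,931 × 200%/10⌋ = $11,786; SL = ⌊$47,731/7⌋ = $6,818 → take DB $11,786. Book value $47,145.
Year 5: DB = ⌊$47,145 × 200%/10⌋ = $9,429; SL = ⌊$35,945/6⌋ = $5,990 → take DB $9,429. Book value $37,716.
Year 6: DB = ⌊$37,716 × 200%/10⌋ = $7,543; SL = ⌊$26,516/5⌋ = $5,303 → take DB $7,543. Book value $30,173.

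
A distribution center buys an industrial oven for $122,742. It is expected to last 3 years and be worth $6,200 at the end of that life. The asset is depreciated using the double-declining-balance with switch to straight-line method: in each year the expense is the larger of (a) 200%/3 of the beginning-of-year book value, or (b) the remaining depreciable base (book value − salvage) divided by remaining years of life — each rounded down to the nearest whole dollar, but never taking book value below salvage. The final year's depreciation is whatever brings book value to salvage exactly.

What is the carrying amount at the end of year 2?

$13,638

Depreciable base = $122,742 − $6,200 = $116,542.
Year 1: DB = ⌊$122,742 × 200%/3⌋ = $81,828; SL = ⌊$116,542/3⌋ = $38,847 → take DB $81,828. Book value $40,914.
Year 2: DB = ⌊$40,914 × 200%/3⌋ = $27,276; SL = ⌊$34,714/2⌋ = $17,357 → take DB $27,276. Book value $13,638.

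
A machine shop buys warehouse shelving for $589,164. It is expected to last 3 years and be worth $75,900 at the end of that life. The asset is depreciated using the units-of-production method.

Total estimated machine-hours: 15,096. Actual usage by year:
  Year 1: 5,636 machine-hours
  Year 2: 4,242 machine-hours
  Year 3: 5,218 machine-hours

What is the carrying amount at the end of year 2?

$253,312

Depreciable base = $589,164 − $75,900 = $513,264.
Rate = $513,264 / 15,096 machine-hours = $34 per machine-hour.
Year 1: 5,636 × $34 = $191,624. Book value $397,540.
Year 2: 4,242 × $34 = $144,228. Book value $253,312.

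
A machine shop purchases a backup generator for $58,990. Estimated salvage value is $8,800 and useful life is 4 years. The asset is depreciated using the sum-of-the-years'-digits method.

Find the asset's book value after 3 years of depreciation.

Depreciable base = $58,990 − $8,800 = $50,190.
Sum of the years' digits = 4+3+2+1 = 10.
Year 1: $50,190 × 4/10 = $20,076. Book value $38,914.
Year 2: $50,190 × 3/10 = $15,057. Book value $23,857.
Year 3: $50,190 × 2/10 = $10,038. Book value $13,819.

$13,819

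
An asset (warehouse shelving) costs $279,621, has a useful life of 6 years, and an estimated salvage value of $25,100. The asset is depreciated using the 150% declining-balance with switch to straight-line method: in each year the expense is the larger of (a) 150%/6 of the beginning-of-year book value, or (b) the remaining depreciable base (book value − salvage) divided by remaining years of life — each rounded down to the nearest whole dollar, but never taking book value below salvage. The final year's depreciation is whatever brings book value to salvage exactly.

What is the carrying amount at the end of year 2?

Depreciable base = $279,621 − $25,100 = $254,521.
Year 1: DB = ⌊$279,621 × 150%/6⌋ = $69,905; SL = ⌊$254,521/6⌋ = $42,420 → take DB $69,905. Book value $209,716.
Year 2: DB = ⌊$209,716 × 150%/6⌋ = $52,429; SL = ⌊$184,616/5⌋ = $36,923 → take DB $52,429. Book value $157,287.

$157,287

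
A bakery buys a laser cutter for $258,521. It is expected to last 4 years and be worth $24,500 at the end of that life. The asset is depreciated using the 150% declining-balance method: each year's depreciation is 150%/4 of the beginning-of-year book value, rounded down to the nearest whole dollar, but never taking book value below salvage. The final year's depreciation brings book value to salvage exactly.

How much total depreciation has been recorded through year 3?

Depreciable base = $258,521 − $24,500 = $234,021.
Year 1: ⌊$258,521 × 150%/4⌋ = $96,945. Book value $161,576.
Year 2: ⌊$161,576 × 150%/4⌋ = $60,591. Book value $100,985.
Year 3: ⌊$100,985 × 150%/4⌋ = $37,869. Book value $63,116.
Accumulated through year 3 = $258,521 − $63,116 = $195,405.

$195,405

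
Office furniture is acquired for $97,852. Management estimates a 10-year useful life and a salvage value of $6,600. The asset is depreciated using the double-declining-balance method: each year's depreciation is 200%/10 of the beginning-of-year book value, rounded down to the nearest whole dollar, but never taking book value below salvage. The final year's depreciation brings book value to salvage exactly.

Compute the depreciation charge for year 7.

$5,130

Depreciable base = $97,852 − $6,600 = $91,252.
Year 1: ⌊$97,852 × 200%/10⌋ = $19,570. Book value $78,282.
Year 2: ⌊$78,282 × 200%/10⌋ = $15,656. Book value $62,626.
Year 3: ⌊$62,626 × 200%/10⌋ = $12,525. Book value $50,101.
Year 4: ⌊$50,101 × 200%/10⌋ = $10,020. Book value $40,081.
Year 5: ⌊$40,081 × 200%/10⌋ = $8,016. Book value $32,065.
Year 6: ⌊$32,065 × 200%/10⌋ = $6,413. Book value $25,652.
Year 7: ⌊$25,652 × 200%/10⌋ = $5,130. Book value $20,522.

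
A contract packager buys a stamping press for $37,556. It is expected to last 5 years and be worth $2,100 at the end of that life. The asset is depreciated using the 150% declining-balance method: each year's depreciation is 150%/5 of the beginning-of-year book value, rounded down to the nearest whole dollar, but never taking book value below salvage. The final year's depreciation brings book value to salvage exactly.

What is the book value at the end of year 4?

Depreciable base = $37,556 − $2,100 = $35,456.
Year 1: ⌊$37,556 × 150%/5⌋ = $11,266. Book value $26,290.
Year 2: ⌊$26,290 × 150%/5⌋ = $7,887. Book value $18,403.
Year 3: ⌊$18,403 × 150%/5⌋ = $5,520. Book value $12,883.
Year 4: ⌊$12,883 × 150%/5⌋ = $3,864. Book value $9,019.

$9,019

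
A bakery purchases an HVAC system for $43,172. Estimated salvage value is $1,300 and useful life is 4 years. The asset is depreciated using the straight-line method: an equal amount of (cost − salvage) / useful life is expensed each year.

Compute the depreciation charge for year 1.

Depreciable base = $43,172 − $1,300 = $41,872.
Annual expense = $41,872 / 4 = $10,468.

$10,468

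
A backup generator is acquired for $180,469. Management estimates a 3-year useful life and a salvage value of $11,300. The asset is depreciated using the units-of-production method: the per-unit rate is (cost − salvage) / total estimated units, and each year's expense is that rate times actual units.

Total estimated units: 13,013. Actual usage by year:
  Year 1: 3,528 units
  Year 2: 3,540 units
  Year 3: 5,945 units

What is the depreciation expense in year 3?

$77,285

Depreciable base = $180,469 − $11,300 = $169,169.
Rate = $169,169 / 13,013 units = $13 per unit.
Year 1: 3,528 × $13 = $45,864. Book value $134,605.
Year 2: 3,540 × $13 = $46,020. Book value $88,585.
Year 3: 5,945 × $13 = $77,285. Book value $11,300.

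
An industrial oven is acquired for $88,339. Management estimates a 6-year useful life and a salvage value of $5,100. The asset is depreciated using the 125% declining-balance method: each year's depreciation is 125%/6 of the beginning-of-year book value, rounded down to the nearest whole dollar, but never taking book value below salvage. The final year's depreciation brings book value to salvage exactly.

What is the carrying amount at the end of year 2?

Depreciable base = $88,339 − $5,100 = $83,239.
Year 1: ⌊$88,339 × 125%/6⌋ = $18,403. Book value $69,936.
Year 2: ⌊$69,936 × 125%/6⌋ = $14,570. Book value $55,366.

$55,366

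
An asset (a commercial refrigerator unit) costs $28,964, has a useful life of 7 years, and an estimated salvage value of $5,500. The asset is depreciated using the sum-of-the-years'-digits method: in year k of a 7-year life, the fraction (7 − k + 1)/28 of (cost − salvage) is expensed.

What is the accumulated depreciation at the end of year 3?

$15,084

Depreciable base = $28,964 − $5,500 = $23,464.
Sum of the years' digits = 7+6+5+4+3+2+1 = 28.
Year 1: $23,464 × 7/28 = $5,866. Book value $23,098.
Year 2: $23,464 × 6/28 = $5,028. Book value $18,070.
Year 3: $23,464 × 5/28 = $4,190. Book value $13,880.
Accumulated through year 3 = $28,964 − $13,880 = $15,084.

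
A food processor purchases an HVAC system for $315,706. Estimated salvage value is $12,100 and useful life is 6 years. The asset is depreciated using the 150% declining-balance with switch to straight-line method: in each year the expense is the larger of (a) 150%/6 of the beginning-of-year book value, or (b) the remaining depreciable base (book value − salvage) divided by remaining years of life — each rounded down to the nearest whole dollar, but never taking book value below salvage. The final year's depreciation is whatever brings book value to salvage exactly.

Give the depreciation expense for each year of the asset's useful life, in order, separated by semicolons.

Depreciable base = $315,706 − $12,100 = $303,606.
Year 1: DB = ⌊$315,706 × 150%/6⌋ = $78,926; SL = ⌊$303,606/6⌋ = $50,601 → take DB $78,926. Book value $236,780.
Year 2: DB = ⌊$236,780 × 150%/6⌋ = $59,195; SL = ⌊$224,680/5⌋ = $44,936 → take DB $59,195. Book value $177,585.
Year 3: DB = ⌊$177,585 × 150%/6⌋ = $44,396; SL = ⌊$165,485/4⌋ = $41,371 → take DB $44,396. Book value $133,189.
Year 4: DB = ⌊$133,189 × 150%/6⌋ = $33,297; SL = ⌊$121,089/3⌋ = $40,363 → take SL $40,363. Book value $92,826.
Year 5: DB = ⌊$92,826 × 150%/6⌋ = $23,206; SL = ⌊$80,726/2⌋ = $40,363 → take SL $40,363. Book value $52,463.
Year 6 (final): $52,463 − $12,100 = $40,363. Book value $12,100.

$78,926; $59,195; $44,396; $40,363; $40,363; $40,363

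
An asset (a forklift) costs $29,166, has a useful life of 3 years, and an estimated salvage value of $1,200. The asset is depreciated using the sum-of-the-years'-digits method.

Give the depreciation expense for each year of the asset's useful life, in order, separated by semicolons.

$13,983; $9,322; $4,661

Depreciable base = $29,166 − $1,200 = $27,966.
Sum of the years' digits = 3+2+1 = 6.
Year 1: $27,966 × 3/6 = $13,983. Book value $15,183.
Year 2: $27,966 × 2/6 = $9,322. Book value $5,861.
Year 3: $27,966 × 1/6 = $4,661. Book value $1,200.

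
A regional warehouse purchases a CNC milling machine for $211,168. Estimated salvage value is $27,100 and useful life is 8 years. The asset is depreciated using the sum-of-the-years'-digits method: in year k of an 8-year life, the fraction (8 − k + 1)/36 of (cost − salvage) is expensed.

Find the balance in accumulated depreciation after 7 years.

$178,955

Depreciable base = $211,168 − $27,100 = $184,068.
Sum of the years' digits = 8+7+6+5+4+3+2+1 = 36.
Year 1: $184,068 × 8/36 = $40,904. Book value $170,264.
Year 2: $184,068 × 7/36 = $35,791. Book value $134,473.
Year 3: $184,068 × 6/36 = $30,678. Book value $103,795.
Year 4: $184,068 × 5/36 = $25,565. Book value $78,230.
Year 5: $184,068 × 4/36 = $20,452. Book value $57,778.
Year 6: $184,068 × 3/36 = $15,339. Book value $42,439.
Year 7: $184,068 × 2/36 = $10,226. Book value $32,213.
Accumulated through year 7 = $211,168 − $32,213 = $178,955.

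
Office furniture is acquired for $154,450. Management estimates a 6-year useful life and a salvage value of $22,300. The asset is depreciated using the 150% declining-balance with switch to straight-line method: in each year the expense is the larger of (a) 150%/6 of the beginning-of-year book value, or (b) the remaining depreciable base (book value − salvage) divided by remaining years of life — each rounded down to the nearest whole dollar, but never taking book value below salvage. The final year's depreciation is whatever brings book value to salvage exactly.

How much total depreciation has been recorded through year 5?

Depreciable base = $154,450 − $22,300 = $132,150.
Year 1: DB = ⌊$154,450 × 150%/6⌋ = $38,612; SL = ⌊$132,150/6⌋ = $22,025 → take DB $38,612. Book value $115,838.
Year 2: DB = ⌊$115,838 × 150%/6⌋ = $28,959; SL = ⌊$93,538/5⌋ = $18,707 → take DB $28,959. Book value $86,879.
Year 3: DB = ⌊$86,879 × 150%/6⌋ = $21,719; SL = ⌊$64,579/4⌋ = $16,144 → take DB $21,719. Book value $65,160.
Year 4: DB = ⌊$65,160 × 150%/6⌋ = $16,290; SL = ⌊$42,860/3⌋ = $14,286 → take DB $16,290. Book value $48,870.
Year 5: DB = ⌊$48,870 × 150%/6⌋ = $12,217; SL = ⌊$26,570/2⌋ = $13,285 → take SL $13,285. Book value $35,585.
Accumulated through year 5 = $154,450 − $35,585 = $118,865.

$118,865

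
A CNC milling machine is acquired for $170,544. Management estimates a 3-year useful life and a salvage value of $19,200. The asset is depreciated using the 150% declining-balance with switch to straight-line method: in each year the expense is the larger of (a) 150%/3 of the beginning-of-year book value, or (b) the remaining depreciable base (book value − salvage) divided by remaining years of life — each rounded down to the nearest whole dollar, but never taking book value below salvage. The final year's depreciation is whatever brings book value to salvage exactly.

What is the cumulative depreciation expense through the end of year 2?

Depreciable base = $170,544 − $19,200 = $151,344.
Year 1: DB = ⌊$170,544 × 150%/3⌋ = $85,272; SL = ⌊$151,344/3⌋ = $50,448 → take DB $85,272. Book value $85,272.
Year 2: DB = ⌊$85,272 × 150%/3⌋ = $42,636; SL = ⌊$66,072/2⌋ = $33,036 → take DB $42,636. Book value $42,636.
Accumulated through year 2 = $170,544 − $42,636 = $127,908.

$127,908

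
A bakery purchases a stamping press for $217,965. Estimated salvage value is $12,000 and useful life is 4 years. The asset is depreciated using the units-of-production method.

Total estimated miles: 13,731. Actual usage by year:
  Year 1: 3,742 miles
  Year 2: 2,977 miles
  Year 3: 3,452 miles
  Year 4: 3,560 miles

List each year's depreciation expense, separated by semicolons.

$56,130; $44,655; $51,780; $53,400

Depreciable base = $217,965 − $12,000 = $205,965.
Rate = $205,965 / 13,731 miles = $15 per mile.
Year 1: 3,742 × $15 = $56,130. Book value $161,835.
Year 2: 2,977 × $15 = $44,655. Book value $117,180.
Year 3: 3,452 × $15 = $51,780. Book value $65,400.
Year 4: 3,560 × $15 = $53,400. Book value $12,000.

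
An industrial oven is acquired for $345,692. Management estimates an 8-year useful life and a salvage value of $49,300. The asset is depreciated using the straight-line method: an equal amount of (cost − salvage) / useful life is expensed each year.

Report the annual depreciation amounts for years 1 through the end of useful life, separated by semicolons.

Depreciable base = $345,692 − $49,300 = $296,392.
Annual expense = $296,392 / 8 = $37,049.
End of year 1: book value $308,643.
End of year 2: book value $271,594.
End of year 3: book value $234,545.
End of year 4: book value $197,496.
End of year 5: book value $160,447.
End of year 6: book value $123,398.
End of year 7: book value $86,349.
End of year 8: book value $49,300.

$37,049; $37,049; $37,049; $37,049; $37,049; $37,049; $37,049; $37,049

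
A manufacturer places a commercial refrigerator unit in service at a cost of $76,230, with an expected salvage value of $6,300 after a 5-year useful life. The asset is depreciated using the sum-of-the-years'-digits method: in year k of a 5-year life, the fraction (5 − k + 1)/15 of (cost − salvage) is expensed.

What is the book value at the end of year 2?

Depreciable base = $76,230 − $6,300 = $69,930.
Sum of the years' digits = 5+4+3+2+1 = 15.
Year 1: $69,930 × 5/15 = $23,310. Book value $52,920.
Year 2: $69,930 × 4/15 = $18,648. Book value $34,272.

$34,272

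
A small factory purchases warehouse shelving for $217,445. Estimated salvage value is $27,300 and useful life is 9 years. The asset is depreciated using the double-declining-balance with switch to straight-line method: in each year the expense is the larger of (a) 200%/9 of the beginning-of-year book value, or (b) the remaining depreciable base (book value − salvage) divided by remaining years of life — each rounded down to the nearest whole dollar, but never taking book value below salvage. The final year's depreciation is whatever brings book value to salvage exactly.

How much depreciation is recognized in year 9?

$1,822

Depreciable base = $217,445 − $27,300 = $190,145.
Year 1: DB = ⌊$217,445 × 200%/9⌋ = $48,321; SL = ⌊$190,145/9⌋ = $21,127 → take DB $48,321. Book value $169,124.
Year 2: DB = ⌊$169,124 × 200%/9⌋ = $37,583; SL = ⌊$141,824/8⌋ = $17,728 → take DB $37,583. Book value $131,541.
Year 3: DB = ⌊$131,541 × 200%/9⌋ = $29,231; SL = ⌊$104,241/7⌋ = $14,891 → take DB $29,231. Book value $102,310.
Year 4: DB = ⌊$102,310 × 200%/9⌋ = $22,735; SL = ⌊$75,010/6⌋ = $12,501 → take DB $22,735. Book value $79,575.
Year 5: DB = ⌊$79,575 × 200%/9⌋ = $17,683; SL = ⌊$52,275/5⌋ = $10,455 → take DB $17,683. Book value $61,892.
Year 6: DB = ⌊$61,892 × 200%/9⌋ = $13,753; SL = ⌊$34,592/4⌋ = $8,648 → take DB $13,753. Book value $48,139.
Year 7: DB = ⌊$48,139 × 200%/9⌋ = $10,697; SL = ⌊$20,839/3⌋ = $6,946 → take DB $10,697. Book value $37,442.
Year 8: DB = ⌊$37,442 × 200%/9⌋ = $8,320; SL = ⌊$10,142/2⌋ = $5,071 → take DB $8,320. Book value $29,122.
Year 9 (final): $29,122 − $27,300 = $1,822. Book value $27,300.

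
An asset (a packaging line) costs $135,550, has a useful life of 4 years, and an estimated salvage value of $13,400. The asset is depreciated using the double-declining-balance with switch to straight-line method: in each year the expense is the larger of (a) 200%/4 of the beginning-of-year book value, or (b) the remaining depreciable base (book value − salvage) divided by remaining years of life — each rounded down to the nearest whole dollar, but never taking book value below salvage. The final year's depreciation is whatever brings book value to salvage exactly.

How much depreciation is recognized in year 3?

Depreciable base = $135,550 − $13,400 = $122,150.
Year 1: DB = ⌊$135,550 × 200%/4⌋ = $67,775; SL = ⌊$122,150/4⌋ = $30,537 → take DB $67,775. Book value $67,775.
Year 2: DB = ⌊$67,775 × 200%/4⌋ = $33,887; SL = ⌊$54,375/3⌋ = $18,125 → take DB $33,887. Book value $33,888.
Year 3: DB = ⌊$33,888 × 200%/4⌋ = $16,944; SL = ⌊$20,488/2⌋ = $10,244 → take DB $16,944. Book value $16,944.

$16,944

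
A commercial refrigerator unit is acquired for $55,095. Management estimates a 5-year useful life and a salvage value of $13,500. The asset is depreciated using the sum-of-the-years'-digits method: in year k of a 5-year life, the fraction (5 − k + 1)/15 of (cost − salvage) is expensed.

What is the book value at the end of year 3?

Depreciable base = $55,095 − $13,500 = $41,595.
Sum of the years' digits = 5+4+3+2+1 = 15.
Year 1: $41,595 × 5/15 = $13,865. Book value $41,230.
Year 2: $41,595 × 4/15 = $11,092. Book value $30,138.
Year 3: $41,595 × 3/15 = $8,319. Book value $21,819.

$21,819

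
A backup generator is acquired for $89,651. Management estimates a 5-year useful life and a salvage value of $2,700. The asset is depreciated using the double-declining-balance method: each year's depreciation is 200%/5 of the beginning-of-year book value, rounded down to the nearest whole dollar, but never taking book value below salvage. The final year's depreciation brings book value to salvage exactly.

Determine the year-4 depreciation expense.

Depreciable base = $89,651 − $2,700 = $86,951.
Year 1: ⌊$89,651 × 200%/5⌋ = $35,860. Book value $53,791.
Year 2: ⌊$53,791 × 200%/5⌋ = $21,516. Book value $32,275.
Year 3: ⌊$32,275 × 200%/5⌋ = $12,910. Book value $19,365.
Year 4: ⌊$19,365 × 200%/5⌋ = $7,746. Book value $11,619.

$7,746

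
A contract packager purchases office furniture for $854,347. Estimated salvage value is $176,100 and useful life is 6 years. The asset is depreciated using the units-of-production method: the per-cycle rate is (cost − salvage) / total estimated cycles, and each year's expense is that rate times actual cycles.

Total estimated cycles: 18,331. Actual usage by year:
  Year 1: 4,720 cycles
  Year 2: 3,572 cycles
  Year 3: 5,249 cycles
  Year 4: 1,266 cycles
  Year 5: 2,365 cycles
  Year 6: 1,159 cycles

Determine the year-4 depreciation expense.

Depreciable base = $854,347 − $176,100 = $678,247.
Rate = $678,247 / 18,331 cycles = $37 per cycle.
Year 1: 4,720 × $37 = $174,640. Book value $679,707.
Year 2: 3,572 × $37 = $132,164. Book value $547,543.
Year 3: 5,249 × $37 = $194,213. Book value $353,330.
Year 4: 1,266 × $37 = $46,842. Book value $306,488.

$46,842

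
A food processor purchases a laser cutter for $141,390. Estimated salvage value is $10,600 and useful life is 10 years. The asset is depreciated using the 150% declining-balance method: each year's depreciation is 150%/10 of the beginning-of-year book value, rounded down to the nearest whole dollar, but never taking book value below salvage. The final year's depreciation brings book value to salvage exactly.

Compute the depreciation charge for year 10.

$22,150

Depreciable base = $141,390 − $10,600 = $130,790.
Year 1: ⌊$141,390 × 150%/10⌋ = $21,208. Book value $120,182.
Year 2: ⌊$120,182 × 150%/10⌋ = $18,027. Book value $102,155.
Year 3: ⌊$102,155 × 150%/10⌋ = $15,323. Book value $86,832.
Year 4: ⌊$86,832 × 150%/10⌋ = $13,024. Book value $73,808.
Year 5: ⌊$73,808 × 150%/10⌋ = $11,071. Book value $62,737.
Year 6: ⌊$62,737 × 150%/10⌋ = $9,410. Book value $53,327.
Year 7: ⌊$53,327 × 150%/10⌋ = $7,999. Book value $45,328.
Year 8: ⌊$45,328 × 150%/10⌋ = $6,799. Book value $38,529.
Year 9: ⌊$38,529 × 150%/10⌋ = $5,779. Book value $32,750.
Year 10 (final): $32,750 − $10,600 = $22,150. Book value $10,600.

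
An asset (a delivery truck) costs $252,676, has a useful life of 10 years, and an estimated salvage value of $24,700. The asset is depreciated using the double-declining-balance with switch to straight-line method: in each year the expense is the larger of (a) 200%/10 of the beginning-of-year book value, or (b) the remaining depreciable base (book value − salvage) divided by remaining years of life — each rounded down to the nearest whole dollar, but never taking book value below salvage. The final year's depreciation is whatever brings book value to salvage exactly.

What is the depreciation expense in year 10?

$8,847

Depreciable base = $252,676 − $24,700 = $227,976.
Year 1: DB = ⌊$252,676 × 200%/10⌋ = $50,535; SL = ⌊$227,976/10⌋ = $22,797 → take DB $50,535. Book value $202,141.
Year 2: DB = ⌊$202,141 × 200%/10⌋ = $40,428; SL = ⌊$177,441/9⌋ = $19,715 → take DB $40,428. Book value $161,713.
Year 3: DB = ⌊$161,713 × 200%/10⌋ = $32,342; SL = ⌊$137,013/8⌋ = $17,126 → take DB $32,342. Book value $129,371.
Year 4: DB = ⌊$129,371 × 200%/10⌋ = $25,874; SL = ⌊$104,671/7⌋ = $14,953 → take DB $25,874. Book value $103,497.
Year 5: DB = ⌊$103,497 × 200%/10⌋ = $20,699; SL = ⌊$78,797/6⌋ = $13,132 → take DB $20,699. Book value $82,798.
Year 6: DB = ⌊$82,798 × 200%/10⌋ = $16,559; SL = ⌊$58,098/5⌋ = $11,619 → take DB $16,559. Book value $66,239.
Year 7: DB = ⌊$66,239 × 200%/10⌋ = $13,247; SL = ⌊$41,539/4⌋ = $10,384 → take DB $13,247. Book value $52,992.
Year 8: DB = ⌊$52,992 × 200%/10⌋ = $10,598; SL = ⌊$28,292/3⌋ = $9,430 → take DB $10,598. Book value $42,394.
Year 9: DB = ⌊$42,394 × 200%/10⌋ = $8,478; SL = ⌊$17,694/2⌋ = $8,847 → take SL $8,847. Book value $33,547.
Year 10 (final): $33,547 − $24,700 = $8,847. Book value $24,700.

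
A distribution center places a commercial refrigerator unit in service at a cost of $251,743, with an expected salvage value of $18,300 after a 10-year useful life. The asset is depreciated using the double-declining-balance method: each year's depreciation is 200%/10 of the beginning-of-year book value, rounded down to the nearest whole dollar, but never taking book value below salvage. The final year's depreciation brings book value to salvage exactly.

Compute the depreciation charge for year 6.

Depreciable base = $251,743 − $18,300 = $233,443.
Year 1: ⌊$251,743 × 200%/10⌋ = $50,348. Book value $201,395.
Year 2: ⌊$201,395 × 200%/10⌋ = $40,279. Book value $161,116.
Year 3: ⌊$161,116 × 200%/10⌋ = $32,223. Book value $128,893.
Year 4: ⌊$128,893 × 200%/10⌋ = $25,778. Book value $103,115.
Year 5: ⌊$103,115 × 200%/10⌋ = $20,623. Book value $82,492.
Year 6: ⌊$82,492 × 200%/10⌋ = $16,498. Book value $65,994.

$16,498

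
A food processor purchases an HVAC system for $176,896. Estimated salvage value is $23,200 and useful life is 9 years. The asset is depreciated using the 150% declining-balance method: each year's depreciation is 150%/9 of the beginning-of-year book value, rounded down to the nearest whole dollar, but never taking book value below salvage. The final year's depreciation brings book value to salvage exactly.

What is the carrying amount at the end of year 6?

$59,244

Depreciable base = $176,896 − $23,200 = $153,696.
Year 1: ⌊$176,896 × 150%/9⌋ = $29,482. Book value $147,414.
Year 2: ⌊$147,414 × 150%/9⌋ = $24,569. Book value $122,845.
Year 3: ⌊$122,845 × 150%/9⌋ = $20,474. Book value $102,371.
Year 4: ⌊$102,371 × 150%/9⌋ = $17,061. Book value $85,310.
Year 5: ⌊$85,310 × 150%/9⌋ = $14,218. Book value $71,092.
Year 6: ⌊$71,092 × 150%/9⌋ = $11,848. Book value $59,244.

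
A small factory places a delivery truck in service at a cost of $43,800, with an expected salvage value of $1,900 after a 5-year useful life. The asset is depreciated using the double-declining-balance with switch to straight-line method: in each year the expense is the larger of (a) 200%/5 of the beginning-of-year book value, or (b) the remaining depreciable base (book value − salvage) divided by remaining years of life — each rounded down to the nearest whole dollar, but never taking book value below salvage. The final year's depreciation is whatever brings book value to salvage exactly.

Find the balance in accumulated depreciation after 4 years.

Depreciable base = $43,800 − $1,900 = $41,900.
Year 1: DB = ⌊$43,800 × 200%/5⌋ = $17,520; SL = ⌊$41,900/5⌋ = $8,380 → take DB $17,520. Book value $26,280.
Year 2: DB = ⌊$26,280 × 200%/5⌋ = $10,512; SL = ⌊$24,380/4⌋ = $6,095 → take DB $10,512. Book value $15,768.
Year 3: DB = ⌊$15,768 × 200%/5⌋ = $6,307; SL = ⌊$13,868/3⌋ = $4,622 → take DB $6,307. Book value $9,461.
Year 4: DB = ⌊$9,461 × 200%/5⌋ = $3,784; SL = ⌊$7,561/2⌋ = $3,780 → take DB $3,784. Book value $5,677.
Accumulated through year 4 = $43,800 − $5,677 = $38,123.

$38,123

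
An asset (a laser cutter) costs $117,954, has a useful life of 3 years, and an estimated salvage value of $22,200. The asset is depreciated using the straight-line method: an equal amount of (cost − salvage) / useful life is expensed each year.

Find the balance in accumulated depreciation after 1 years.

$31,918

Depreciable base = $117,954 − $22,200 = $95,754.
Annual expense = $95,754 / 3 = $31,918.
End of year 1: book value $86,036.
Accumulated through year 1 = $117,954 − $86,036 = $31,918.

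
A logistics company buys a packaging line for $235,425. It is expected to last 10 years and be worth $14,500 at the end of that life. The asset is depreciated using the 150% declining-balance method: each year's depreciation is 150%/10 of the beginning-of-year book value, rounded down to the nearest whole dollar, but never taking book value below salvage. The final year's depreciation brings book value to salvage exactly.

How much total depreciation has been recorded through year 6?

$146,633

Depreciable base = $235,425 − $14,500 = $220,925.
Year 1: ⌊$235,425 × 150%/10⌋ = $35,313. Book value $200,112.
Year 2: ⌊$200,112 × 150%/10⌋ = $30,016. Book value $170,096.
Year 3: ⌊$170,096 × 150%/10⌋ = $25,514. Book value $144,582.
Year 4: ⌊$144,582 × 150%/10⌋ = $21,687. Book value $122,895.
Year 5: ⌊$122,895 × 150%/10⌋ = $18,434. Book value $104,461.
Year 6: ⌊$104,461 × 150%/10⌋ = $15,669. Book value $88,792.
Accumulated through year 6 = $235,425 − $88,792 = $146,633.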